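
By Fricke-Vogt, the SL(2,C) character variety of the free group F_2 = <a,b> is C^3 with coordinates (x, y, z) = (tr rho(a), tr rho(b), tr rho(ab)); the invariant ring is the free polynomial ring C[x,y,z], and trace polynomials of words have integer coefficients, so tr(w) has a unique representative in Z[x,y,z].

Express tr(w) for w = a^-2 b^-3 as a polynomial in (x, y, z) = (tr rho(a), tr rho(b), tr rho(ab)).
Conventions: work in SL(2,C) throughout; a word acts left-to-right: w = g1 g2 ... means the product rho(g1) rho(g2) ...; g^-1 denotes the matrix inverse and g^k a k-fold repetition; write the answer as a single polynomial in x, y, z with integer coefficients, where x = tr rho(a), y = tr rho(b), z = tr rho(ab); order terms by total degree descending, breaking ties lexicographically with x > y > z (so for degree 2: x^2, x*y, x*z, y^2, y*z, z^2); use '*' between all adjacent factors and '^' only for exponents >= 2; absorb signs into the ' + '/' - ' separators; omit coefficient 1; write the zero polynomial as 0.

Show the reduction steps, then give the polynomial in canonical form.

tr(b^-1) = tr(b) = y
tr(b^-2) = tr(b^-1) * tr(b) - tr(1)   [inverse elimination on b] = y^2 - 2
tr(b^-1 a) = tr(a) * tr(b) - tr(a b)   [inverse elimination on b] = x*y - z
apply: tr(b^-2 a) = tr(b^-1 a) * tr(b) - tr(b^-1 a b)   [inverse elimination on b] = x*y^2 - y*z - x
tr(a^-1 b^-2) = tr(b^-2) * tr(a) - tr(b^-2 a)   [inverse elimination on a] = y*z - x
use: tr(a^-1 b^-3) = tr(a^-1 b^-2) * tr(b) - tr(a^-1 b^-1)   [inverse elimination on b] = y^2*z - x*y - z
apply: tr(b^-3) = tr(b^-2) * tr(b) - tr(b^-1)   [inverse elimination on b] = y^3 - 3*y
tr(a^-2 b^-3) = tr(a^-1 b^-3) * tr(a) - tr(a^-1 b^-3 a)   [inverse elimination on a] = x*y^2*z - x^2*y - y^3 - x*z + 3*y

x*y^2*z - x^2*y - y^3 - x*z + 3*y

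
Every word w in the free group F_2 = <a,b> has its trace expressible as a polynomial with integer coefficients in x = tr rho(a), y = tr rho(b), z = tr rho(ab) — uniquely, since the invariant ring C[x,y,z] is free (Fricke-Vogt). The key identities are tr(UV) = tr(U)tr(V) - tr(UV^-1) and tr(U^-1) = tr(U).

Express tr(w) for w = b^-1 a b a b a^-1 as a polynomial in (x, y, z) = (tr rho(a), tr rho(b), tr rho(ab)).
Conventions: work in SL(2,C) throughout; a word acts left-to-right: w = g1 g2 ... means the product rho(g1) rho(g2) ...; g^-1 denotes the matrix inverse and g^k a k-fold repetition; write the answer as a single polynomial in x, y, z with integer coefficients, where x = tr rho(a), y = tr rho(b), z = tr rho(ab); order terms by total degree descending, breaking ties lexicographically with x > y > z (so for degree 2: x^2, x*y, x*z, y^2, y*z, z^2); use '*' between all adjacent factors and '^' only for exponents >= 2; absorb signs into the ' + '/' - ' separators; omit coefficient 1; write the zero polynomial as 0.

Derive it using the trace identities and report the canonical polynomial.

tr(a b a) = tr(a) tr(b a) - tr(b) = x*z - y
tr(b a b a) = tr(a b) tr(a b) - tr(1)   [split at repeated a] = z^2 - 2
tr(b a b) = tr(b) tr(a b) - tr(a) = y*z - x
tr(a b a b a) = tr(a) tr(b a b a) - tr(b a b) = x*z^2 - y*z - x
apply: tr(a b a b a b) = tr(b a b a) tr(b a) - tr(a b)   [split at repeated b] = z^3 - 3*z
tr(b^-1 a b a b a) = tr(a b a b a) tr(b) - tr(a b a b a b) = x*y*z^2 - y^2*z - z^3 - x*y + 3*z
tr(b^-1 a b a b a^-1) = tr(b^-1 a b a b) tr(a) - tr(b^-1 a b a b a) = -x*y*z^2 + x^2*z + y^2*z + z^3 - 3*z

-x*y*z^2 + x^2*z + y^2*z + z^3 - 3*z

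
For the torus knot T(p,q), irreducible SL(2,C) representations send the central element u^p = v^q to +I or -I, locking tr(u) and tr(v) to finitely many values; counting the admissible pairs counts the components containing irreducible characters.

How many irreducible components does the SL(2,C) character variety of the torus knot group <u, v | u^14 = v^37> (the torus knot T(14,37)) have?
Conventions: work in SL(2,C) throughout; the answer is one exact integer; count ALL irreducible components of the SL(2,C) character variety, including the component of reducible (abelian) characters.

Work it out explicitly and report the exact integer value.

In the torus knot group T(14,37), u^14 = v^37 is central, so an irreducible representation sends it to +I or -I (Schur).
So on each irreducible component the traces are pinned: tr(u) = 2*cos(pi*alpha/14) with 1 <= alpha <= 13, tr(v) = 2*cos(pi*beta/37) with 1 <= beta <= 36.
The two central values (-1)^alpha I and (-1)^beta I must be the same matrix, so alpha and beta share a parity.
count pairs: odd alpha (7 choices) x odd beta (18), plus even alpha (6) x even beta (18): 7*18 + 6*18 = 234.
That is 234 components of irreducible characters, and with the reducible (abelian) component the total is 235.

235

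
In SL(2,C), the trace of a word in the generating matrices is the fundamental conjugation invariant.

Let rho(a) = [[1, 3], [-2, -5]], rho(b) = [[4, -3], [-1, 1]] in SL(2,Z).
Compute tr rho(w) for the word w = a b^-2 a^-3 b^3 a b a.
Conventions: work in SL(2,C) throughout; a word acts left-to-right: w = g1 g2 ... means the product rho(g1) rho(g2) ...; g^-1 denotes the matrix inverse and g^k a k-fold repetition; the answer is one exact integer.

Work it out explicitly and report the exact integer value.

-1196833

rho(a) = [[1, 3], [-2, -5]]
... * rho(b^-1) = [[1, 3], [1, 4]]  ->  [[4, 15], [-7, -26]]
... * rho(b^-1) = [[1, 3], [1, 4]]  ->  [[19, 72], [-33, -125]]
... * rho(a^-1) = [[-5, -3], [2, 1]]  ->  [[49, 15], [-85, -26]]
... * rho(a^-1) = [[-5, -3], [2, 1]]  ->  [[-215, -132], [373, 229]]
... * rho(a^-1) = [[-5, -3], [2, 1]]  ->  [[811, 513], [-1407, -890]]
... * rho(b) = [[4, -3], [-1, 1]]  ->  [[2731, -1920], [-4738, 3331]]
... * rho(b) = [[4, -3], [-1, 1]]  ->  [[12844, -10113], [-22283, 17545]]
... * rho(b) = [[4, -3], [-1, 1]]  ->  [[61489, -48645], [-106677, 84394]]
... * rho(a) = [[1, 3], [-2, -5]]  ->  [[158779, 427692], [-275465, -742001]]
... * rho(b) = [[4, -3], [-1, 1]]  ->  [[207424, -48645], [-359859, 84394]]
... * rho(a) = [[1, 3], [-2, -5]]  ->  [[304714, 865497], [-528647, -1501547]]
tr = 304714 + -1501547 = -1196833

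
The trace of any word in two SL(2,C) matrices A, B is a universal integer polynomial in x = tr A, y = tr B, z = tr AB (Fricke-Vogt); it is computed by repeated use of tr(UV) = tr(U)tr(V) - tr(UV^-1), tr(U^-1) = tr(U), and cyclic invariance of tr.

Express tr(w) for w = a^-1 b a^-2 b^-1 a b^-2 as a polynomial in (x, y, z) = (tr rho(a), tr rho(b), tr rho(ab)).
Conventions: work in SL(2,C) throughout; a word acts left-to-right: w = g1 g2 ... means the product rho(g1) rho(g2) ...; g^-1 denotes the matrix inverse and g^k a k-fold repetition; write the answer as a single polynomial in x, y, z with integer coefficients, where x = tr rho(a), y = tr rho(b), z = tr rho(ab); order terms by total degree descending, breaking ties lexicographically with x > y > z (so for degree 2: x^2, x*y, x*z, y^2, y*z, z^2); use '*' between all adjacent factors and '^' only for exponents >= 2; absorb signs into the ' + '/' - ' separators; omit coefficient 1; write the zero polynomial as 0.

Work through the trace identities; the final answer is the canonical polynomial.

tr(b^-1) = tr(b) = y
tr(b a b) = tr(b) tr(a b) - tr(a)   [square of b] = y*z - x
next, tr(b a b a) = tr(b a) tr(b a) - tr(1)   [split at a repeated b] = z^2 - 2
next, tr(a^-1 b a b) = tr(b a b) tr(a) - tr(b a b a)   [inverse elimination on a] = x*y*z - x^2 - z^2 + 2
and tr(a b^-1 a^-1 b) = tr(a^-1 b a) tr(b) - tr(a^-1 b a b)   [inverse elimination on b] = -x*y*z + x^2 + y^2 + z^2 - 2
tr(a^-1 b^-1 a b^-1) = tr(a b^-1 a^-1) tr(b) - tr(a b^-1 a^-1 b)   [inverse elimination on b] = x*y*z - x^2 - z^2 + 2
next, tr(a^2) = tr(a) tr(a) - tr(1)   [square of a] = x^2 - 2
next, tr(a^2 b) = tr(a) tr(b a) - tr(b)   [square of a] = x*z - y
tr(a b^-1 a) = tr(a^2) tr(b) - tr(a^2 b)   [inverse elimination on b] = x^2*y - x*z - y
tr(a^2 b a) = tr(a) tr(b a^2) - tr(b a)   [square of a] = x^2*z - x*y - z
tr(a^2 b a b) = tr(a) tr(b a b a) - tr(b a b)   [square of a] = x*z^2 - y*z - x
next, tr(a b a b^-1 a) = tr(a^2 b a) tr(b) - tr(a^2 b a b)   [inverse elimination on b] = x^2*y*z - x*y^2 - x*z^2 + x
and tr(a b a b a b) = tr(a b) tr(a b a b) - tr(a^-1 b^-1)   [split at a repeated a] = z^3 - 3*z
tr(a b a b^-1 a b) = tr(a b a b a) tr(b) - tr(a b a b a b)   [inverse elimination on b] = x*y*z^2 - y^2*z - z^3 - x*y + 3*z
tr(b^-1 a b^-1 a b a) = tr(a b a b^-1 a) tr(b) - tr(a b a b^-1 a b)   [inverse elimination on b] = x^2*y^2*z - x*y^3 - 2*x*y*z^2 + y^2*z + z^3 + 2*x*y - 3*z
tr(a b a^-1 b^-1 a b^-1) = tr(b^-1 a b^-1 a b) tr(a) - tr(b^-1 a b^-1 a b a)   [inverse elimination on a] = -x^2*y^2*z + x^3*y + x*y^3 + 2*x*y*z^2 - x^2*z - y^2*z - z^3 - 3*x*y + 3*z
next, tr(a b a^-1 b^-1 a) = tr(b^-1 a^2 b) tr(a) - tr(b^-1 a^2 b a)   [inverse elimination on a] = -x^2*y*z + x^3 + x*y^2 + x*z^2 - 3*x
tr(b a^-1 b^-1 a b^-2 a) = tr(a b a^-1 b^-1 a b^-1) tr(b) - tr(a b a^-1 b^-1 a)   [inverse elimination on b] = -x^2*y^3*z + x^3*y^2 + x*y^4 + 2*x*y^2*z^2 - y^3*z - y*z^3 - x^3 - 4*x*y^2 - x*z^2 + 3*y*z + 3*x
tr(b^-1 a b^-2 a^-1 b a^-1) = tr(b a^-1 b^-1 a b^-2) tr(a) - tr(b a^-1 b^-1 a b^-2 a)   [inverse elimination on a] = x^2*y^3*z - x^3*y^2 - x*y^4 - 2*x*y^2*z^2 + x^2*y*z + y^3*z + y*z^3 + 4*x*y^2 - 3*y*z - x
next, tr(b^-2) = tr(b^-1) tr(b) - tr(1)   [inverse elimination on b] = y^2 - 2
next, tr(a^-1 b a^-2 b^-1 a b^-2) = tr(b^-1 a b^-2 a^-1 b a^-1) tr(a) - tr(b^-1 a b^-2 a^-1 b)   [inverse elimination on a] = x^3*y^3*z - x^4*y^2 - x^2*y^4 - 2*x^2*y^2*z^2 + x^3*y*z + x*y^3*z + x*y*z^3 + 4*x^2*y^2 - 3*x*y*z - x^2 - y^2 + 2

x^3*y^3*z - x^4*y^2 - x^2*y^4 - 2*x^2*y^2*z^2 + x^3*y*z + x*y^3*z + x*y*z^3 + 4*x^2*y^2 - 3*x*y*z - x^2 - y^2 + 2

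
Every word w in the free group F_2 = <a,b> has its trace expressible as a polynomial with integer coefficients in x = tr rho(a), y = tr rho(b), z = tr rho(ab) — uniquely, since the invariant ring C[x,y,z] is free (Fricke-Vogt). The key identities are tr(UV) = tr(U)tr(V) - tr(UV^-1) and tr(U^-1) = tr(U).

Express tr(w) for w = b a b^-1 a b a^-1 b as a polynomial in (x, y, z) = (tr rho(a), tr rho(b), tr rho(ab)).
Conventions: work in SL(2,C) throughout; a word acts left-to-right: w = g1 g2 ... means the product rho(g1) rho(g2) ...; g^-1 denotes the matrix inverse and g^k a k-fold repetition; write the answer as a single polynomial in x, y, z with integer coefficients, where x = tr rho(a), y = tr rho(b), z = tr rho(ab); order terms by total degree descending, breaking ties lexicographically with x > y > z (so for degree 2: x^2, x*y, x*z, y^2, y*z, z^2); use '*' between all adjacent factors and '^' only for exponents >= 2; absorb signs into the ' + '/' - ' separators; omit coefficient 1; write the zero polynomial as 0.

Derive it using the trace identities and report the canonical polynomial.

x^2*y^3*z - x^3*y^2 - x*y^4 - 2*x*y^2*z^2 + x^2*y*z + y^3*z + y*z^3 + 4*x*y^2 - 3*y*z - x

apply: tr(a^2 b) = tr(a) * tr(b a) - tr(b)   [square of a] = x*z - y
tr(a^2) = tr(a) * tr(a) - tr(1)   [square of a] = x^2 - 2
tr(a^2 b^2) = tr(b) * tr(a^2 b) - tr(a^2)   [square of b] = x*y*z - x^2 - y^2 + 2
apply: tr(b^2 a^2 b) = tr(b) * tr(a^2 b^2) - tr(a^2 b)   [square of b] = x*y^2*z - x^2*y - y^3 - x*z + 3*y
apply: tr(a b a b) = tr(b a) * tr(b a) - tr(1)   [split at a repeated b] = z^2 - 2
tr(b a b^2 a) = tr(b) * tr(a b a b) - tr(a b a)   [square of b] = y*z^2 - x*z - y
apply: tr(a b^2) = tr(b) * tr(a b) - tr(a)   [square of b] = y*z - x
tr(b a b^2) = tr(b) * tr(a b^2) - tr(a b)   [square of b] = y^2*z - x*y - z
use: tr(b^2 a^2 b a) = tr(a) * tr(b a b^2 a) - tr(b a b^2)   [square of a] = x*y*z^2 - x^2*z - y^2*z + z
use: tr(a b a^-1 b^2 a) = tr(b^2 a^2 b) * tr(a) - tr(b^2 a^2 b a)   [inverse elimination on a] = x^2*y^2*z - x^3*y - x*y^3 - x*y*z^2 + y^2*z + 3*x*y - z
apply: tr(b^2 a b a b) = tr(b) * tr(b a b a b) - tr(b a b a)   [square of b] = y^2*z^2 - x*y*z - y^2 - z^2 + 2
tr(a b a b a b) = tr(a b) * tr(a b a b) - tr(a^-1 b^-1)   [split at a repeated a] = z^3 - 3*z
tr(a b a b a) = tr(a) * tr(b a b a) - tr(b a b)   [square of a] = x*z^2 - y*z - x
apply: tr(b^2 a b a b a) = tr(b) * tr(a b a b a b) - tr(a b a b a)   [square of b] = y*z^3 - x*z^2 - 2*y*z + x
tr(a b a^-1 b^2 a b) = tr(b^2 a b a b) * tr(a) - tr(b^2 a b a b a)   [inverse elimination on a] = x*y^2*z^2 - x^2*y*z - y*z^3 - x*y^2 + 2*y*z + x
apply: tr(b a b^-1 a b a^-1 b) = tr(a b a^-1 b^2 a) * tr(b) - tr(a b a^-1 b^2 a b)   [inverse elimination on b] = x^2*y^3*z - x^3*y^2 - x*y^4 - 2*x*y^2*z^2 + x^2*y*z + y^3*z + y*z^3 + 4*x*y^2 - 3*y*z - x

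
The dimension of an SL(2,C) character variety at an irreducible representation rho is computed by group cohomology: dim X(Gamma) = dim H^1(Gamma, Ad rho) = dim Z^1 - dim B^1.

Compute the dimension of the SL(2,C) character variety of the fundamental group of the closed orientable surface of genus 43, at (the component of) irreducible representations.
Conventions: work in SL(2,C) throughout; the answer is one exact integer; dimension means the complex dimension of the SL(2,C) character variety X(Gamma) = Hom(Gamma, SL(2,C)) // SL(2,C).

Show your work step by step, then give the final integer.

pi_1 of the closed genus-43 surface has 86 generators bound by the single product-of-commutators relator.
A cocycle assigns one sl_2 vector per generator subject to the relator condition d_2(z) = 0: dim of the unconstrained space is 3*2g = 258.
At an irreducible rho, H^2 = coker(d_2) vanishes (Poincare duality: H^2 is dual to H^0 = invariants = 0), so d_2 is surjective onto sl_2 and dim Z^1 = 258 - 3 = 255.
As always at irreducible rho, dim B^1 = 3.
dim X = dim H^1 = 255 - 3 = 252.

252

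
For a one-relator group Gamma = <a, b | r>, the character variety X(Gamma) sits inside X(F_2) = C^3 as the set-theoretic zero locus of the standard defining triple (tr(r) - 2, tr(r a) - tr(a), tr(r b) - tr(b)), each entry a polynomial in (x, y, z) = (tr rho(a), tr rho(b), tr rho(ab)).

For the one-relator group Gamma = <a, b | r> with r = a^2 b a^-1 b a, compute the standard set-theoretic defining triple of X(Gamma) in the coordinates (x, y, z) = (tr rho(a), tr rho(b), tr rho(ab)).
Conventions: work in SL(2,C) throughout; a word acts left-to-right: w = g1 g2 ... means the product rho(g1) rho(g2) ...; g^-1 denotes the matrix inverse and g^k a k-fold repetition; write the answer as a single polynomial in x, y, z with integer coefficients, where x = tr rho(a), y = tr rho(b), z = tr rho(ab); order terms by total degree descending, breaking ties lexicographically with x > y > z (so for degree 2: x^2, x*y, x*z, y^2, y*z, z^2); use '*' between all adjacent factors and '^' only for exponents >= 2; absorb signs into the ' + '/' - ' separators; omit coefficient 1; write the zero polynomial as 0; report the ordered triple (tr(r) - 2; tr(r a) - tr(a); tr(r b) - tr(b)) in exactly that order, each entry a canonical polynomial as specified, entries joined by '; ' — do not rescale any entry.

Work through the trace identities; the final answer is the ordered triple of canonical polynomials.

x^3*y*z - x^4 - x^2*y^2 - x^2*z^2 + 4*x^2 + z^2 - 4; x^4*y*z - x^5 - x^3*y^2 - x^3*z^2 - x^2*y*z + 5*x^3 + x*y^2 + 2*x*z^2 - y*z - 6*x; x^2*y*z^2 - x^3*z - x*y^2*z - x*z^3 + y*z^2 + 3*x*z - 2*y

trace(a^2 b) = trace(a)*trace(b a) - trace(b) = x*z - y
use: trace(a^2) = trace(a)*trace(a) - trace(1) = x^2 - 2
trace(b^2 a^2) = trace(b)*trace(a^2 b) - trace(a^2) = x*y*z - x^2 - y^2 + 2
trace(b^2 a) = trace(b)*trace(a b) - trace(a) = y*z - x
apply: trace(b a^3 b) = trace(a)*trace(b^2 a^2) - trace(b^2 a) = x^2*y*z - x^3 - x*y^2 - y*z + 3*x
apply: trace(b a b a) = trace(b a)*trace(b a) - trace(1) = z^2 - 2
use: trace(b a b a^2) = trace(a)*trace(b a b a) - trace(b a b) = x*z^2 - y*z - x
trace(b a^3 b a) = trace(a)*trace(b a b a^2) - trace(b a b a) = x^2*z^2 - x*y*z - x^2 - z^2 + 2
trace(a^2 b a^-1 b a) = trace(b a^3 b)*trace(a) - trace(b a^3 b a) = x^3*y*z - x^4 - x^2*y^2 - x^2*z^2 + 4*x^2 + z^2 - 2
trace(b a^4 b) = trace(a)*trace(a^2 b^2 a) - trace(a^2 b^2)   [square of a] = x^3*y*z - x^4 - x^2*y^2 - 2*x*y*z + 4*x^2 + y^2 - 2
use: trace(b a^4 b a) = trace(a)*trace(b a b a^3) - trace(b a b a^2)   [square of a] = x^3*z^2 - x^2*y*z - x^3 - 2*x*z^2 + y*z + 3*x
use: trace(a^2 b a^-1 b a^2) = trace(b a^4 b)*trace(a) - trace(b a^4 b a)   [inverse elimination on a] = x^4*y*z - x^5 - x^3*y^2 - x^3*z^2 - x^2*y*z + 5*x^3 + x*y^2 + 2*x*z^2 - y*z - 5*x
trace(a b a^2) = trace(a)*trace(a b a) - trace(a b)  (reduce the a square) = x^2*z - x*y - z
trace(b a b a^2 b) = trace(b)*trace(a b a^2 b) - trace(a b a^2)  (reduce the b square) = x*y*z^2 - x^2*z - y^2*z + z
trace(b a b a b a) = trace(b a)*trace(b a b a) - trace(b^-1 a^-1)  (split on b) = z^3 - 3*z
use: trace(b a b a b) = trace(b)*trace(a b a b) - trace(a b a)  (reduce the b square) = y*z^2 - x*z - y
trace(b a b a^2 b a) = trace(a)*trace(b a b a b a) - trace(b a b a b)  (reduce the a square) = x*z^3 - y*z^2 - 2*x*z + y
apply: trace(a^2 b a^-1 b a b) = trace(b a b a^2 b)*trace(a) - trace(b a b a^2 b a)  (eliminate a^-1) = x^2*y*z^2 - x^3*z - x*y^2*z - x*z^3 + y*z^2 + 3*x*z - y
assemble the triple (trace(r) - 2; trace(r a) - x; trace(r b) - y)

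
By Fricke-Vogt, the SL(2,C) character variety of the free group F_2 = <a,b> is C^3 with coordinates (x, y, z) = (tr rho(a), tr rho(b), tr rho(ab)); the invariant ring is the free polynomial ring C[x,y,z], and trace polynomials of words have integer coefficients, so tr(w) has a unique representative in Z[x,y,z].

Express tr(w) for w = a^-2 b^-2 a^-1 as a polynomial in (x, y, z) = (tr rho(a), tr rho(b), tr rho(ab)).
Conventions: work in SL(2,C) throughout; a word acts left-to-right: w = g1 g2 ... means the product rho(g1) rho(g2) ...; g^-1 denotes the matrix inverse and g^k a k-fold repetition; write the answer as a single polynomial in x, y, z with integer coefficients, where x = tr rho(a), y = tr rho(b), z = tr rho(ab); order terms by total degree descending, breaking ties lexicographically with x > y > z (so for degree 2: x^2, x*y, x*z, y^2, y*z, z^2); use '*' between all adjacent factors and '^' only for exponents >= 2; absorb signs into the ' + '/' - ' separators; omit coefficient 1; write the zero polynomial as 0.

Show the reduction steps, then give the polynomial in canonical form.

tr(a^-1) = tr(a) = x
tr(a^-2) = tr(a^-1) tr(a) - tr(1) = x^2 - 2
tr(b a^-1) = tr(b) tr(a) - tr(b a) = x*y - z
next, tr(a^-2 b) = tr(b a^-1) tr(a) - tr(b) = x^2*y - x*z - y
tr(a^-1 b^-1 a^-1) = tr(a^-2) tr(b) - tr(a^-2 b) = x*z - y
and tr(b^-1 a^-3) = tr(a^-1 b^-1 a^-1) tr(a) - tr(a^-1 b^-1) = x^2*z - x*y - z
next, tr(a^-3) = tr(a^-2) tr(a) - tr(a^-1) = x^3 - 3*x
next, tr(a^-2 b^-2 a^-1) = tr(b^-1 a^-3) tr(b) - tr(b^-1 a^-3 b) = x^2*y*z - x^3 - x*y^2 - y*z + 3*x

x^2*y*z - x^3 - x*y^2 - y*z + 3*x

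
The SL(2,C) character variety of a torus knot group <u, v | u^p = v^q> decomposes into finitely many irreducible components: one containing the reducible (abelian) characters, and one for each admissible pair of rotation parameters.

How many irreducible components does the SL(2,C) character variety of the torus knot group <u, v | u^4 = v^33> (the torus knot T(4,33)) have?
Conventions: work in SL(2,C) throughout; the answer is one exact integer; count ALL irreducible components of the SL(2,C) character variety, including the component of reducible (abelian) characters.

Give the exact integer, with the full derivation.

49

For T(4,33): irreducibility forces the central element u^4 = v^33 to one of +I, -I.
This locks tr(u) to 2*cos(pi*alpha/4), alpha in 1..3, and tr(v) to 2*cos(pi*beta/33), beta in 1..32, on each component of irreducible characters.
Consistency of u^4 = (-1)^alpha I with v^33 = (-1)^beta I forces alpha = beta (mod 2).
count pairs: odd alpha (2 choices) x odd beta (16), plus even alpha (1) x even beta (16): 2*16 + 1*16 = 48.
That is 48 components of irreducible characters, and with the reducible (abelian) component the total is 49.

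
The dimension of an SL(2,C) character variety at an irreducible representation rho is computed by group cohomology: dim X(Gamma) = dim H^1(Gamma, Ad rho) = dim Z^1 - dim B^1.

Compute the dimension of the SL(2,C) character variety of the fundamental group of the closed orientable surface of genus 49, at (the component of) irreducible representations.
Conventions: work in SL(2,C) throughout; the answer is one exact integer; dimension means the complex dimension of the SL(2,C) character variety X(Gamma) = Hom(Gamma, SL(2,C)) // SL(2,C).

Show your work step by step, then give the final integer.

pi_1 of the closed genus-49 surface has 98 generators bound by the single product-of-commutators relator.
Unconstrained cocycle data is one sl_2 vector per generator (294 dimensions), cut by the relator condition d_2(z) = 0.
d_2 is surjective at irreducible rho (its cokernel H^2 is dual to H^0 = 0), so dim Z^1 = 294 - 3 = 291.
dim B^1 = 3 (coboundaries, injective at irreducible rho).
dim H^1 = 291 - 3 = 288 = dim X.

288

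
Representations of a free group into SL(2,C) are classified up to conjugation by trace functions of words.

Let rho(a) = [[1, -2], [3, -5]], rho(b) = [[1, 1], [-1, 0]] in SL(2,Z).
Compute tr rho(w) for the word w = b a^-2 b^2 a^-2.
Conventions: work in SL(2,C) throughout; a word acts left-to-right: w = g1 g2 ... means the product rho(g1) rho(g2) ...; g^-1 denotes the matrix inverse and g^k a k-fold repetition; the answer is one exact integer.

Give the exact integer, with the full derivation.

974

rho(b) = [[1, 1], [-1, 0]]
... * rho(a^-1) = [[-5, 2], [-3, 1]]  ->  [[-8, 3], [5, -2]]
... * rho(a^-1) = [[-5, 2], [-3, 1]]  ->  [[31, -13], [-19, 8]]
... * rho(b) = [[1, 1], [-1, 0]]  ->  [[44, 31], [-27, -19]]
... * rho(b) = [[1, 1], [-1, 0]]  ->  [[13, 44], [-8, -27]]
... * rho(a^-1) = [[-5, 2], [-3, 1]]  ->  [[-197, 70], [121, -43]]
... * rho(a^-1) = [[-5, 2], [-3, 1]]  ->  [[775, -324], [-476, 199]]
tr = 775 + 199 = 974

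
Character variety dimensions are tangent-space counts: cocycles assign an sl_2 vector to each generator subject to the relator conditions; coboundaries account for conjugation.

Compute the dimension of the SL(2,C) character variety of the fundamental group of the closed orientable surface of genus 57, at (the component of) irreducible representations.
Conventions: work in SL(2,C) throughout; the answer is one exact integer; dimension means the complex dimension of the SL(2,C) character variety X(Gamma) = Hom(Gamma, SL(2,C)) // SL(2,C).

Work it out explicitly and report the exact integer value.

Gamma = pi_1(Sigma_57) = < a_1, b_1, ..., a_57, b_57 | prod [a_i, b_i] > has 2g = 114 generators and 1 relator.
Before the relator condition, cocycle space has dim 3*114 = 342.
d_2 is surjective at irreducible rho (its cokernel H^2 is dual to H^0 = 0), so dim Z^1 = 342 - 3 = 339.
dim B^1 = 3 (coboundaries, injective at irreducible rho).
Hence dim X = 339 - 3 = 336.

336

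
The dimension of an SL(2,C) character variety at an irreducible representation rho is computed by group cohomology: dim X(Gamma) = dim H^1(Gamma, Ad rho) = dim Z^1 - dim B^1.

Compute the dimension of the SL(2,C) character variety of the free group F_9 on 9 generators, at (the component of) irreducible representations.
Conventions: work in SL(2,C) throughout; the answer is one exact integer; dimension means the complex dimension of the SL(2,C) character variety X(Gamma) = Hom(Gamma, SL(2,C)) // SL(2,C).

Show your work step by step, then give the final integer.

24

The free group F_9: 9 generators, no relators.
Z^1(Gamma, Ad rho) = (sl_2)^9: a cocycle is a free choice of one sl_2 vector per generator, so dim Z^1 = 3*9 = 27.
Irreducibility makes the coboundary map sl_2 -> Z^1 injective (trivial centralizer), so dim B^1 = 3.
Therefore dim X = 27 - 3 = 24.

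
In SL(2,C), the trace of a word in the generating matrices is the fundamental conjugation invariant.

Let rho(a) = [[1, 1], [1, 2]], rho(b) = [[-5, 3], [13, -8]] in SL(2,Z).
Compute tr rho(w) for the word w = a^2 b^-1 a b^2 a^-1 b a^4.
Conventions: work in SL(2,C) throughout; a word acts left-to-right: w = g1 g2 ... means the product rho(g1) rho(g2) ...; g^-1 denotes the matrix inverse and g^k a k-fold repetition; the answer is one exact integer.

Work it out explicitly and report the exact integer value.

rho(a) = [[1, 1], [1, 2]]
... * rho(a) = [[1, 1], [1, 2]]  ->  [[2, 3], [3, 5]]
... * rho(b^-1) = [[-8, -3], [-13, -5]]  ->  [[-55, -21], [-89, -34]]
... * rho(a) = [[1, 1], [1, 2]]  ->  [[-76, -97], [-123, -157]]
... * rho(b) = [[-5, 3], [13, -8]]  ->  [[-881, 548], [-1426, 887]]
... * rho(b) = [[-5, 3], [13, -8]]  ->  [[11529, -7027], [18661, -11374]]
... * rho(a^-1) = [[2, -1], [-1, 1]]  ->  [[30085, -18556], [48696, -30035]]
... * rho(b) = [[-5, 3], [13, -8]]  ->  [[-391653, 238703], [-633935, 386368]]
... * rho(a) = [[1, 1], [1, 2]]  ->  [[-152950, 85753], [-247567, 138801]]
... * rho(a) = [[1, 1], [1, 2]]  ->  [[-67197, 18556], [-108766, 30035]]
... * rho(a) = [[1, 1], [1, 2]]  ->  [[-48641, -30085], [-78731, -48696]]
... * rho(a) = [[1, 1], [1, 2]]  ->  [[-78726, -108811], [-127427, -176123]]
tr = -78726 + -176123 = -254849

-254849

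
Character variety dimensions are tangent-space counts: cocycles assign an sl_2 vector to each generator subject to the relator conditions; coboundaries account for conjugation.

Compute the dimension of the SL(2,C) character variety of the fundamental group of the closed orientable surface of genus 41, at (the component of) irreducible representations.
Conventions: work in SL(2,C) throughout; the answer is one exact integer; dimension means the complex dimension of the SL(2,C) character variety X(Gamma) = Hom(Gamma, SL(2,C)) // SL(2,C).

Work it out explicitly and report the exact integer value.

The genus-41 surface group: 2g = 82 generators, one relator prod [a_i, b_i].
Unconstrained cocycle data is one sl_2 vector per generator (246 dimensions), cut by the relator condition d_2(z) = 0.
H^2 = coker(d_2) is dual to H^0 = 0 at irreducible rho (Poincare duality), so d_2 is onto: dim Z^1 = 243.
dim B^1 = 3 (coboundaries, injective at irreducible rho).
dim H^1 = 243 - 3 = 240 = dim X.

240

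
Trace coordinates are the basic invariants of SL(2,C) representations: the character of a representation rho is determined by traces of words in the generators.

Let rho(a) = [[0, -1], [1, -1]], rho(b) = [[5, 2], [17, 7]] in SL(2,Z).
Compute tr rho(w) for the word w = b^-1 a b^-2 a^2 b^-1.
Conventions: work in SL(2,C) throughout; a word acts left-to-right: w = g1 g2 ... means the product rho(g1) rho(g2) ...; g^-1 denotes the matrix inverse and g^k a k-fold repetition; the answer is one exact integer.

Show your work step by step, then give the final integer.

-31822

rho(b^-1) = [[7, -2], [-17, 5]]
... * rho(a) = [[0, -1], [1, -1]]  ->  [[-2, -5], [5, 12]]
... * rho(b^-1) = [[7, -2], [-17, 5]]  ->  [[71, -21], [-169, 50]]
... * rho(b^-1) = [[7, -2], [-17, 5]]  ->  [[854, -247], [-2033, 588]]
... * rho(a) = [[0, -1], [1, -1]]  ->  [[-247, -607], [588, 1445]]
... * rho(a) = [[0, -1], [1, -1]]  ->  [[-607, 854], [1445, -2033]]
... * rho(b^-1) = [[7, -2], [-17, 5]]  ->  [[-18767, 5484], [44676, -13055]]
tr = -18767 + -13055 = -31822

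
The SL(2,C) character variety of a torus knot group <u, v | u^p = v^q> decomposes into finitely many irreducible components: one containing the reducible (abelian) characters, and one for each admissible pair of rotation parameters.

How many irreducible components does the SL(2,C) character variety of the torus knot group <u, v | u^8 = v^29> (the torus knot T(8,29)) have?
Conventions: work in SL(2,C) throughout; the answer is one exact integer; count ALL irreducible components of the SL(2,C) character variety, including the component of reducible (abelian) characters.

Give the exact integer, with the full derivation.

In the torus knot group T(8,29), u^8 = v^29 is central, so an irreducible representation sends it to +I or -I (Schur).
This locks tr(u) to 2*cos(pi*alpha/8), alpha in 1..7, and tr(v) to 2*cos(pi*beta/29), beta in 1..28, on each component of irreducible characters.
The two central values (-1)^alpha I and (-1)^beta I must be the same matrix, so alpha and beta share a parity.
Enumerate parity-matched pairs: 4*14 odd-odd plus 3*14 even-even gives 98.
Total: 98 irreducible-character components + 1 reducible (abelian) component = 99.

99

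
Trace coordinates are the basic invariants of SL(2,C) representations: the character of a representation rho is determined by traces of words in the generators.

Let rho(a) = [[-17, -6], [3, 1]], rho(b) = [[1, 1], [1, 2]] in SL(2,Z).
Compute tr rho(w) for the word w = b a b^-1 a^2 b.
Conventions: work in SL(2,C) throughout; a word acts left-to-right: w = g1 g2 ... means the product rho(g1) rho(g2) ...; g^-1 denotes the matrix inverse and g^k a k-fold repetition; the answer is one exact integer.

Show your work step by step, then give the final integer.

-17934

rho(b) = [[1, 1], [1, 2]]
... * rho(a) = [[-17, -6], [3, 1]]  ->  [[-14, -5], [-11, -4]]
... * rho(b^-1) = [[2, -1], [-1, 1]]  ->  [[-23, 9], [-18, 7]]
... * rho(a) = [[-17, -6], [3, 1]]  ->  [[418, 147], [327, 115]]
... * rho(a) = [[-17, -6], [3, 1]]  ->  [[-6665, -2361], [-5214, -1847]]
... * rho(b) = [[1, 1], [1, 2]]  ->  [[-9026, -11387], [-7061, -8908]]
tr = -9026 + -8908 = -17934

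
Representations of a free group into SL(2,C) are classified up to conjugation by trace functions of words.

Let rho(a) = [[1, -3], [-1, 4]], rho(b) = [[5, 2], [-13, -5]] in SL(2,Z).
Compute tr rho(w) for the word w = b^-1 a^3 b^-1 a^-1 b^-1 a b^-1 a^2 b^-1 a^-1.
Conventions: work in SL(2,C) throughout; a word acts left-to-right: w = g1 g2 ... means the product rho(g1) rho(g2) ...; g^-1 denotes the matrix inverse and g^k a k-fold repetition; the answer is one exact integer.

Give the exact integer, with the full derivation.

-675879380

rho(b^-1) = [[-5, -2], [13, 5]]
... * rho(a) = [[1, -3], [-1, 4]]  ->  [[-3, 7], [8, -19]]
... * rho(a) = [[1, -3], [-1, 4]]  ->  [[-10, 37], [27, -100]]
... * rho(a) = [[1, -3], [-1, 4]]  ->  [[-47, 178], [127, -481]]
... * rho(b^-1) = [[-5, -2], [13, 5]]  ->  [[2549, 984], [-6888, -2659]]
... * rho(a^-1) = [[4, 3], [1, 1]]  ->  [[11180, 8631], [-30211, -23323]]
... * rho(b^-1) = [[-5, -2], [13, 5]]  ->  [[56303, 20795], [-152144, -56193]]
... * rho(a) = [[1, -3], [-1, 4]]  ->  [[35508, -85729], [-95951, 231660]]
... * rho(b^-1) = [[-5, -2], [13, 5]]  ->  [[-1292017, -499661], [3491335, 1350202]]
... * rho(a) = [[1, -3], [-1, 4]]  ->  [[-792356, 1877407], [2141133, -5073197]]
... * rho(a) = [[1, -3], [-1, 4]]  ->  [[-2669763, 9886696], [7214330, -26716187]]
... * rho(b^-1) = [[-5, -2], [13, 5]]  ->  [[141875863, 54773006], [-383382081, -148009595]]
... * rho(a^-1) = [[4, 3], [1, 1]]  ->  [[622276458, 480400595], [-1681537919, -1298155838]]
tr = 622276458 + -1298155838 = -675879380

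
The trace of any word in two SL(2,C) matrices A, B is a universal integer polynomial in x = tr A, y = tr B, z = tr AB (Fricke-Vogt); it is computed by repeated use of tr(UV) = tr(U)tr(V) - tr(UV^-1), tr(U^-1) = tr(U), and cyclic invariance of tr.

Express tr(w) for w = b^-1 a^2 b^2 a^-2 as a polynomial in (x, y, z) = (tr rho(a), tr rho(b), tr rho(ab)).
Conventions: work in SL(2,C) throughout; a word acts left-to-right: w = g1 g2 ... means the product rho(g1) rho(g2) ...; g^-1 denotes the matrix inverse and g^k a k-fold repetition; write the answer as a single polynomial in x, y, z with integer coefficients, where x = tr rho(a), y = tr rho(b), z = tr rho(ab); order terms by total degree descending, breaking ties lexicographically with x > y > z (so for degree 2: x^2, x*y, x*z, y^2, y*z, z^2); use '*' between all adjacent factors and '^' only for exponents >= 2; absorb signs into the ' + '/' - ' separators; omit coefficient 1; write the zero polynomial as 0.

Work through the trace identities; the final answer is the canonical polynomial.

-x^3*y^2*z + x^4*y + x^2*y^3 + x^2*y*z^2 - 4*x^2*y + y

so tr(a b^2) = tr(b) * tr(a b) - tr(a) = y*z - x
tr(a^2 b) = tr(a) * tr(b a) - tr(b) = x*z - y
so tr(a^2) = tr(a) * tr(a) - tr(1) = x^2 - 2
so tr(a^2 b^2) = tr(b) * tr(a^2 b) - tr(a^2) = x*y*z - x^2 - y^2 + 2
tr(b a^2 b^2) = tr(b) * tr(a^2 b^2) - tr(a^2 b) = x*y^2*z - x^2*y - y^3 - x*z + 3*y
so tr(b a b a) = tr(a b) * tr(a b) - tr(1) = z^2 - 2
tr(a b a^2 b) = tr(a) * tr(b a b a) - tr(b a b) = x*z^2 - y*z - x
reduce: tr(a b a^2) = tr(a) * tr(a b a) - tr(a b) = x^2*z - x*y - z
tr(b a^2 b^2 a) = tr(b) * tr(a b a^2 b) - tr(a b a^2) = x*y*z^2 - x^2*z - y^2*z + z
tr(a^2 b^2 a^-1 b) = tr(b a^2 b^2) * tr(a) - tr(b a^2 b^2 a) = x^2*y^2*z - x^3*y - x*y^3 - x*y*z^2 + y^2*z + 3*x*y - z
tr(b^-1 a^2 b^2 a^-1) = tr(a^2 b^2 a^-1) * tr(b) - tr(a^2 b^2 a^-1 b) = -x^2*y^2*z + x^3*y + x*y^3 + x*y*z^2 - 4*x*y + z
so tr(b^-1 a^2 b^2 a^-2) = tr(b^-1 a^2 b^2 a^-1) * tr(a) - tr(b^-1 a^2 b^2) = -x^3*y^2*z + x^4*y + x^2*y^3 + x^2*y*z^2 - 4*x^2*y + y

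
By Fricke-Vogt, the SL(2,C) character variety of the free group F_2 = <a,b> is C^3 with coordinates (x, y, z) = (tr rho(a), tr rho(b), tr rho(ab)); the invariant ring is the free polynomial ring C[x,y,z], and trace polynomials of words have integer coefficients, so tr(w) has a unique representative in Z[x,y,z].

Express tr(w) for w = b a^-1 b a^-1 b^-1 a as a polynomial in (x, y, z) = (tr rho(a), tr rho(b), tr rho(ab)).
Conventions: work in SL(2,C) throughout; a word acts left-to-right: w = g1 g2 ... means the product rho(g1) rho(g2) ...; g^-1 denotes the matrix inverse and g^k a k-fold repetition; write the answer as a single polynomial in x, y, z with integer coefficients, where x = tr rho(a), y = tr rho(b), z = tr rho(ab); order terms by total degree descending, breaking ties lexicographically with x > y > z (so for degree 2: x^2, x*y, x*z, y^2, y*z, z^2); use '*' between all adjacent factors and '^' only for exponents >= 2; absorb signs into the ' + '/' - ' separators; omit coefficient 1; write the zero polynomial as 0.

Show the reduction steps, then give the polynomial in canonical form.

-x^2*y^2*z + x^3*y + x*y^3 + 2*x*y*z^2 - x^2*z - y^2*z - z^3 - 3*x*y + 3*z

trace(a^2 b) = trace(a) * trace(b a) - trace(b) = x*z - y
trace(a^2) = trace(a) * trace(a) - trace(1) = x^2 - 2
trace(b a^2 b) = trace(b) * trace(a^2 b) - trace(a^2) = x*y*z - x^2 - y^2 + 2
trace(b a b a) = trace(b a) * trace(b a) - trace(1) = z^2 - 2
trace(b a b) = trace(b) * trace(a b) - trace(a) = y*z - x
trace(b a^2 b a) = trace(a) * trace(b a b a) - trace(b a b) = x*z^2 - y*z - x
trace(a b a^-1 b a) = trace(b a^2 b) * trace(a) - trace(b a^2 b a) = x^2*y*z - x^3 - x*y^2 - x*z^2 + y*z + 3*x
trace(b a b a b) = trace(b) * trace(a b a b) - trace(a b a) = y*z^2 - x*z - y
trace(b a b a b a) = trace(b a) * trace(b a b a) - trace(b^-1 a^-1) = z^3 - 3*z
trace(a b a^-1 b a b) = trace(b a b a b) * trace(a) - trace(b a b a b a) = x*y*z^2 - x^2*z - z^3 - x*y + 3*z
trace(b^-1 a b a^-1 b a) = trace(a b a^-1 b a) * trace(b) - trace(a b a^-1 b a b) = x^2*y^2*z - x^3*y - x*y^3 - 2*x*y*z^2 + x^2*z + y^2*z + z^3 + 4*x*y - 3*z
trace(b a^-1 b a^-1 b^-1 a) = trace(b^-1 a b a^-1 b) * trace(a) - trace(b^-1 a b a^-1 b a) = -x^2*y^2*z + x^3*y + x*y^3 + 2*x*y*z^2 - x^2*z - y^2*z - z^3 - 3*x*y + 3*z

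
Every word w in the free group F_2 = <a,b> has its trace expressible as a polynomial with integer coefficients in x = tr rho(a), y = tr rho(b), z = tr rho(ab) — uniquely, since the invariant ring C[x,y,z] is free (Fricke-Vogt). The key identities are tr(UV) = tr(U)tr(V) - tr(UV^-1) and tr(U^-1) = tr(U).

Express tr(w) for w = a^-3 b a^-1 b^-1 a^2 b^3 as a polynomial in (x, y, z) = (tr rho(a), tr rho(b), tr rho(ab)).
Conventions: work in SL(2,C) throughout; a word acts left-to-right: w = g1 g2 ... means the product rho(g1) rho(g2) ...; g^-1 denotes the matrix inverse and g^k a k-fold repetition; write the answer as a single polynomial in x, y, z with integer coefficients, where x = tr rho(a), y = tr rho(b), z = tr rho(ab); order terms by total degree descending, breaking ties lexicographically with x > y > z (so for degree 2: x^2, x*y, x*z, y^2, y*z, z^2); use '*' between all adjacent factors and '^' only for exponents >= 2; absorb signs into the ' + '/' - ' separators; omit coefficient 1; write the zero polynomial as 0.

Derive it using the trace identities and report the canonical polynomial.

-x^5*y^4*z + x^6*y^3 + x^4*y^5 + 2*x^4*y^3*z^2 + x^3*y^4*z - x^3*y^2*z^3 - x^6*y - 7*x^4*y^3 - 2*x^4*y*z^2 - 2*x^2*y^5 - 3*x^2*y^3*z^2 + x^5*z + 4*x^3*y^2*z + x^3*z^3 + x*y^4*z + x*y^2*z^3 + 6*x^4*y + 11*x^2*y^3 + 3*x^2*y*z^2 - 5*x^3*z - 7*x*y^2*z - x*z^3 - 9*x^2*y + y*z^2 + 5*x*z - y

and tr(b^2) = tr(b) tr(b) - tr(1)  (reduce the b square) = y^2 - 2
tr(b^3) = tr(b) tr(b^2) - tr(b)  (reduce the b square) = y^3 - 3*y
next, tr(a b^2) = tr(b) tr(a b) - tr(a)  (reduce the b square) = y*z - x
next, tr(b^3 a) = tr(b) tr(a b^2) - tr(a b)  (reduce the b square) = y^2*z - x*y - z
tr(b^3 a^-1) = tr(b^3) tr(a) - tr(b^3 a)  (eliminate a^-1) = x*y^3 - y^2*z - 2*x*y + z
next, tr(b^2 a^2 b) = tr(a) tr(b^3 a) - tr(b^3)  (reduce the a square) = x*y^2*z - x^2*y - y^3 - x*z + 3*y
tr(b^2 a^2) = tr(a) tr(b^2 a) - tr(b^2)  (reduce the a square) = x*y*z - x^2 - y^2 + 2
tr(b^4 a^2) = tr(b) tr(b^2 a^2 b) - tr(b^2 a^2)  (reduce the b square) = x*y^3*z - x^2*y^2 - y^4 - 2*x*y*z + x^2 + 4*y^2 - 2
tr(b^4 a) = tr(b) tr(a b^3) - tr(a b^2)  (reduce the b square) = y^3*z - x*y^2 - 2*y*z + x
next, tr(a^2 b^4 a) = tr(a) tr(b^4 a^2) - tr(b^4 a)  (reduce the a square) = x^2*y^3*z - x^3*y^2 - x*y^4 - 2*x^2*y*z - y^3*z + x^3 + 5*x*y^2 + 2*y*z - 3*x
tr(a b a b) = tr(a b) tr(a b) - tr(1)  (split on a) = z^2 - 2
next, tr(a b a) = tr(a) tr(b a) - tr(b)  (reduce the a square) = x*z - y
and tr(a b a b^2) = tr(b) tr(a b a b) - tr(a b a)  (reduce the b square) = y*z^2 - x*z - y
and tr(b^3 a b a) = tr(b) tr(a b a b^2) - tr(a b a b)  (reduce the b square) = y^2*z^2 - x*y*z - y^2 - z^2 + 2
tr(a b a^2 b^3) = tr(a) tr(b^3 a b a) - tr(b^3 a b)  (reduce the a square) = x*y^2*z^2 - x^2*y*z - y^3*z - x*z^2 + 2*y*z + x
next, tr(a b a^2 b^2) = tr(a) tr(b^2 a b a) - tr(b^2 a b)  (reduce the a square) = x*y*z^2 - x^2*z - y^2*z + z
and tr(a^2 b^4 a b) = tr(b) tr(a b a^2 b^3) - tr(a b a^2 b^2)  (reduce the b square) = x*y^3*z^2 - x^2*y^2*z - y^4*z - 2*x*y*z^2 + x^2*z + 3*y^2*z + x*y - z
next, tr(b a b^-1 a^2 b^3) = tr(a^2 b^4 a) tr(b) - tr(a^2 b^4 a b)  (eliminate b^-1) = x^2*y^4*z - x^3*y^3 - x*y^5 - x*y^3*z^2 - x^2*y^2*z + x^3*y + 5*x*y^3 + 2*x*y*z^2 - x^2*z - y^2*z - 4*x*y + z
tr(a b a^3 b^2) = tr(a) tr(b^2 a b a^2) - tr(b^2 a b a)  (reduce the a square) = x^2*y*z^2 - x^3*z - x*y^2*z - y*z^2 + 2*x*z + y
and tr(a b a b a) = tr(a) tr(b a b a) - tr(b a b)  (reduce the a square) = x*z^2 - y*z - x
tr(a b a^3 b) = tr(a) tr(a b a b a) - tr(a b a b)  (reduce the a square) = x^2*z^2 - x*y*z - x^2 - z^2 + 2
tr(a^2 b^3 a b a) = tr(b) tr(a b a^3 b^2) - tr(a b a^3 b)  (reduce the b square) = x^2*y^2*z^2 - x^3*y*z - x*y^3*z - x^2*z^2 - y^2*z^2 + 3*x*y*z + x^2 + y^2 + z^2 - 2
next, tr(a b a b a b) = tr(a b a b) tr(a b) - tr(b a)  (split on a) = z^3 - 3*z
and tr(b a b a b a b) = tr(b) tr(a b a b a b) - tr(a b a b a)  (reduce the b square) = y*z^3 - x*z^2 - 2*y*z + x
tr(b^3 a b a b a) = tr(b) tr(b a b a b a b) - tr(b a b a b a)  (reduce the b square) = y^2*z^3 - x*y*z^2 - 2*y^2*z - z^3 + x*y + 3*z
next, tr(b^3 a b a b) = tr(b) tr(b^2 a b a b) - tr(b^2 a b a)  (reduce the b square) = y^3*z^2 - x*y^2*z - y^3 - 2*y*z^2 + x*z + 3*y
and tr(a^2 b^3 a b a b) = tr(a) tr(b^3 a b a b a) - tr(b^3 a b a b)  (reduce the a square) = x*y^2*z^3 - x^2*y*z^2 - y^3*z^2 - x*y^2*z - x*z^3 + x^2*y + y^3 + 2*y*z^2 + 2*x*z - 3*y
tr(b a b^-1 a^2 b^3 a) = tr(a^2 b^3 a b a) tr(b) - tr(a^2 b^3 a b a b)  (eliminate b^-1) = x^2*y^3*z^2 - x^3*y^2*z - x*y^4*z - x*y^2*z^3 + 4*x*y^2*z + x*z^3 - y*z^2 - 2*x*z + y
next, tr(b a b^-1 a^2 b^3 a^-1) = tr(b a b^-1 a^2 b^3) tr(a) - tr(b a b^-1 a^2 b^3 a)  (eliminate a^-1) = x^3*y^4*z - x^4*y^3 - x^2*y^5 - 2*x^2*y^3*z^2 + x*y^4*z + x*y^2*z^3 + x^4*y + 5*x^2*y^3 + 2*x^2*y*z^2 - x^3*z - 5*x*y^2*z - x*z^3 - 4*x^2*y + y*z^2 + 3*x*z - y
tr(a^-1 b a b^-1 a^2 b^3 a^-1) = tr(b a b^-1 a^2 b^3 a^-1) tr(a) - tr(b a b^-1 a^2 b^3)  (eliminate a^-1) = x^4*y^4*z - x^5*y^3 - x^3*y^5 - 2*x^3*y^3*z^2 + x^2*y^2*z^3 + x^5*y + 6*x^3*y^3 + 2*x^3*y*z^2 + x*y^5 + x*y^3*z^2 - x^4*z - 4*x^2*y^2*z - x^2*z^3 - 5*x^3*y - 5*x*y^3 - x*y*z^2 + 4*x^2*z + y^2*z + 3*x*y - z
tr(b^-1 a^2 b^3 a^-3 b a) = tr(a^-1 b a b^-1 a^2 b^3 a^-1) tr(a) - tr(a^-1 b a b^-1 a^2 b^3)  (eliminate a^-1) = x^5*y^4*z - x^6*y^3 - x^4*y^5 - 2*x^4*y^3*z^2 - x^3*y^4*z + x^3*y^2*z^3 + x^6*y + 7*x^4*y^3 + 2*x^4*y*z^2 + 2*x^2*y^5 + 3*x^2*y^3*z^2 - x^5*z - 4*x^3*y^2*z - x^3*z^3 - x*y^4*z - x*y^2*z^3 - 6*x^4*y - 10*x^2*y^3 - 3*x^2*y*z^2 + 5*x^3*z + 6*x*y^2*z + x*z^3 + 7*x^2*y - y*z^2 - 4*x*z + y
next, tr(a^-3 b a^-1 b^-1 a^2 b^3) = tr(b^-1 a^2 b^3 a^-3 b) tr(a) - tr(b^-1 a^2 b^3 a^-3 b a)  (eliminate a^-1) = -x^5*y^4*z + x^6*y^3 + x^4*y^5 + 2*x^4*y^3*z^2 + x^3*y^4*z - x^3*y^2*z^3 - x^6*y - 7*x^4*y^3 - 2*x^4*y*z^2 - 2*x^2*y^5 - 3*x^2*y^3*z^2 + x^5*z + 4*x^3*y^2*z + x^3*z^3 + x*y^4*z + x*y^2*z^3 + 6*x^4*y + 11*x^2*y^3 + 3*x^2*y*z^2 - 5*x^3*z - 7*x*y^2*z - x*z^3 - 9*x^2*y + y*z^2 + 5*x*z - y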